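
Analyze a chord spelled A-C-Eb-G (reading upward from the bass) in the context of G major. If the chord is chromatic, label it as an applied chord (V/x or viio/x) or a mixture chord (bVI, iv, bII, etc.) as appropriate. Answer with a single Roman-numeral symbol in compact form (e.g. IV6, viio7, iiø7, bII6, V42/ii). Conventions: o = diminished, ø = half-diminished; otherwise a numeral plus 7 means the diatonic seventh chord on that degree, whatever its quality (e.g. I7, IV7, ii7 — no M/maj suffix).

iiø7

Stacked in thirds the chord is A-C-Eb-G: a half-diminished seventh chord on A.
A is the second degree of G major. This is the half-diminished supertonic seventh, borrowed from the parallel minor.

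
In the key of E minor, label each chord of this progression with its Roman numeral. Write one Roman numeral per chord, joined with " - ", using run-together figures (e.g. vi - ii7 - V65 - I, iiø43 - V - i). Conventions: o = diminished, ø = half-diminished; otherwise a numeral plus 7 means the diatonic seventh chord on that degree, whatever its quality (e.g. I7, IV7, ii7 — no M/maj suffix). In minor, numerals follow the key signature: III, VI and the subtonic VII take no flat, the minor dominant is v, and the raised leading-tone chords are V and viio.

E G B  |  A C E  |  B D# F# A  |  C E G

E-G-B: root E is the tonic; minor triad there is i.
A-C-E has root A, degree 4 in E minor, so iv.
B-D#-F#-A: root B is the dominant; dominant seventh chord there is V7.
C-E-G has root C, degree 6 in E minor, so VI.

i - iv - V7 - VI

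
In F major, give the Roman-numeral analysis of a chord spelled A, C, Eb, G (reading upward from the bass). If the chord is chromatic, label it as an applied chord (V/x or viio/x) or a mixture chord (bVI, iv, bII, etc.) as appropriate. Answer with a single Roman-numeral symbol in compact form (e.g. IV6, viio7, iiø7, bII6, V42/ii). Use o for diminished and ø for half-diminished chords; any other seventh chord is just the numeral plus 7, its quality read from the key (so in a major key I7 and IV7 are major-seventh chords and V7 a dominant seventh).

viiø7/IV

Stacked in thirds the chord is A-C-Eb-G: a half-diminished seventh chord on A.
A sits a half step below Bb (IV in F major); a diminished chord there is the applied leading-tone chord of IV.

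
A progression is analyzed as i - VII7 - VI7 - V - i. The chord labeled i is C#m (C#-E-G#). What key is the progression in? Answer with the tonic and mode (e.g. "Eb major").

i is given as C#-E-G# — a minor triad with root C#.
If C# is scale degree 1 and the mode makes that degree carry a minor triad, the tonic is C# and the mode is minor.

C# minor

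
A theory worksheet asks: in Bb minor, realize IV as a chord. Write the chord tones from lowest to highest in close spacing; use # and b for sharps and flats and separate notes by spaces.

Scale degree 4 in Bb minor is Eb; here the chord built on it is altered to a major triad. IV is the major subdominant, borrowed from the parallel major.
So the chord is Eb-G-Bb, a major triad.

Eb G Bb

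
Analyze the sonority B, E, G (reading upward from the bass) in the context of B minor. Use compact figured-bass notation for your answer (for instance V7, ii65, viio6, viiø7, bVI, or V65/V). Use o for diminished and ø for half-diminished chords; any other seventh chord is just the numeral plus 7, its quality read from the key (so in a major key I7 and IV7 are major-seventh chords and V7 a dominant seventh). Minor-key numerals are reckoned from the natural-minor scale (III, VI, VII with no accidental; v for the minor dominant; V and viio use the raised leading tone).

iv64

Stacked in thirds the chord is E-G-B: a minor triad on E.
E is scale degree 4 in B minor, and a minor triad on that degree is written iv.
With B in the bass the chord is in second inversion, so the figured bass is 64.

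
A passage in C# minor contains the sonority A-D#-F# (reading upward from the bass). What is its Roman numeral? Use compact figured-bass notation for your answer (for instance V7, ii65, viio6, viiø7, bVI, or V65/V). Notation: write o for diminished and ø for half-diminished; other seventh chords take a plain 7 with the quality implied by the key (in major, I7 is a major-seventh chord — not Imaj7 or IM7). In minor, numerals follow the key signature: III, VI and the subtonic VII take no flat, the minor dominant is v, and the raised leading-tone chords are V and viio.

iio64

Stacked in thirds the chord is D#-F#-A: a diminished triad on D#.
D# is scale degree 2 in C# minor, and a diminished triad on that degree is written iio.
With A in the bass the chord is in second inversion, so the figured bass is 64.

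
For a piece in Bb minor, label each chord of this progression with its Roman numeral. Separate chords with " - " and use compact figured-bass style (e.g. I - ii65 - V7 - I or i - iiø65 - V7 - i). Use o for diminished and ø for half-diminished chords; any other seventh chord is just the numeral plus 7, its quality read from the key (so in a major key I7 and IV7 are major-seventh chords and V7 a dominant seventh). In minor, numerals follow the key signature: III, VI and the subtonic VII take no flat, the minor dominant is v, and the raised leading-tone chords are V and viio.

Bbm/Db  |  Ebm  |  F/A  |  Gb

Bbm/Db: root Bb is the tonic; minor triad there is i6.
Ebm: minor triad on Eb = scale degree 4 → iv.
F/A: root F is the dominant; major triad there is V6.
Gb: root Gb is the submediant; major triad there is VI.

i6 - iv - V6 - VI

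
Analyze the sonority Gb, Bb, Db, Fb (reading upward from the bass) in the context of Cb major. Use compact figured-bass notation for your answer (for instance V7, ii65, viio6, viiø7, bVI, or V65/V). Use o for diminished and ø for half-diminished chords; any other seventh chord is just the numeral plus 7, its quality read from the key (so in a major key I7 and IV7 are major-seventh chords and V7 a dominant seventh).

V7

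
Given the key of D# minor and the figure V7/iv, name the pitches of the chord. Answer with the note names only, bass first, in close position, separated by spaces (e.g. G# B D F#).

D# F## A# C#

The slash means an applied dominant: we want the dominant of iv. In D# minor, iv is G# minor, and its dominant is built on D#.
Building a dominant seventh chord on D# gives D#-F##-A#-C#.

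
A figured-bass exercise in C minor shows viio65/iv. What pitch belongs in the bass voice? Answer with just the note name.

The applied chord viio65/iv is rooted on E: E-G-Bb-Db.
The figure 65 means first inversion — the third is in the bass.

G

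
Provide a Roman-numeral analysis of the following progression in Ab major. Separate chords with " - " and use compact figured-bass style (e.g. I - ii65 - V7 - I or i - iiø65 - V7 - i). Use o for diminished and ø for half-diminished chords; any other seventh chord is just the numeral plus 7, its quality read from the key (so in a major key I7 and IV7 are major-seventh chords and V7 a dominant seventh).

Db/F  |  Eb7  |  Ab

IV6 - V7 - I

Db/F: major triad on Db = scale degree 4 → IV6.
Eb7 has root Eb, degree 5 in Ab major, so V7.
Ab: root Ab is the tonic; major triad there is I.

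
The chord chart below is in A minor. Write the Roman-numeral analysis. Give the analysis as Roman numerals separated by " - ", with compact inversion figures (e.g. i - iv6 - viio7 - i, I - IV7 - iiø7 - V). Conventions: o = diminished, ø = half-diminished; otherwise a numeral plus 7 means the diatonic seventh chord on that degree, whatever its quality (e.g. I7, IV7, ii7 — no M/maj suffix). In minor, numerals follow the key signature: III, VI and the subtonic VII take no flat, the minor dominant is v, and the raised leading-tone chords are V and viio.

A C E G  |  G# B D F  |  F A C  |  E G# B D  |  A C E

A-C-E-G: minor seventh chord on A = scale degree 1 → i7.
G#-B-D-F: fully diminished seventh chord on G# = scale degree 7 → viio7.
F-A-C: root F is the submediant; major triad there is VI.
E-G#-B-D: dominant seventh chord on E = scale degree 5 → V7.
A-C-E: minor triad on A = scale degree 1 → i.

i7 - viio7 - VI - V7 - i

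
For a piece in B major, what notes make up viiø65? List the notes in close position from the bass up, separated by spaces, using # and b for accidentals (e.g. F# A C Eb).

C# E G# A#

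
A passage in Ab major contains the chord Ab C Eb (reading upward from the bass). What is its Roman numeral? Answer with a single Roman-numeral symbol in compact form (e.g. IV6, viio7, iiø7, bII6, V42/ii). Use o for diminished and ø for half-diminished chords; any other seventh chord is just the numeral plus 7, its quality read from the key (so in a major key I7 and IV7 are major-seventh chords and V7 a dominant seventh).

Stacked in thirds the chord is Ab-C-Eb: a major triad on Ab.
Ab is scale degree 1 in Ab major, and a major triad on that degree is written I.

I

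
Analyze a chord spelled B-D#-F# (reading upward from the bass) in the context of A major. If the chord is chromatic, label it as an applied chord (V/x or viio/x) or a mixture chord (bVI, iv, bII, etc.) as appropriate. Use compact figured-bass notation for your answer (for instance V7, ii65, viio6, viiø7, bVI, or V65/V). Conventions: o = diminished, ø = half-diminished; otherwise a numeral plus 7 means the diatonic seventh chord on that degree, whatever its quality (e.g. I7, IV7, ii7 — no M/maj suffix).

V/V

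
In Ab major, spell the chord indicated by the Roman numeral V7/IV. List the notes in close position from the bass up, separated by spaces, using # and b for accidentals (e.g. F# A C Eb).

V7/IV is a secondary dominant — the dominant seventh of IV. IV in Ab major is Db, so the applied chord's root is Ab, a perfect fifth above.
Building a dominant seventh chord on Ab gives Ab-C-Eb-Gb.

Ab C Eb Gb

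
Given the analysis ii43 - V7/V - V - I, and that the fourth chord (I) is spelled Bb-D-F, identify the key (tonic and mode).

Bb major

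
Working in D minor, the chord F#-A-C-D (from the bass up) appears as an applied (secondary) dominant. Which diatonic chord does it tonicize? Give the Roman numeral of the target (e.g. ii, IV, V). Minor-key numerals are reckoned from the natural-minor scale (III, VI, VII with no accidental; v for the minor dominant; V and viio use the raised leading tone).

The chord is a dominant seventh chord on D.
A dominant resolves down a perfect fifth: D → G. In D minor, G is scale degree 4, i.e. iv.

iv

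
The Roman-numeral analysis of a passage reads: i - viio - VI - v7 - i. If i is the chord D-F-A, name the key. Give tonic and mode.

D minor

i is given as D-F-A — a minor triad with root D.
If D is scale degree 1 and the mode makes that degree carry a minor triad, the tonic is D and the mode is minor.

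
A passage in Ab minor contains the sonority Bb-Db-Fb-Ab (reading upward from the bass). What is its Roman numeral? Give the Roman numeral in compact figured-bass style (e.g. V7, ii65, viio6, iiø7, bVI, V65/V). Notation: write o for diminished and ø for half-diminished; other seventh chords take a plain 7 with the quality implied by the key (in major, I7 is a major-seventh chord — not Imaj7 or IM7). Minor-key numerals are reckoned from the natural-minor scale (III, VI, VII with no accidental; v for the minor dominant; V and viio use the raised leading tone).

iiø7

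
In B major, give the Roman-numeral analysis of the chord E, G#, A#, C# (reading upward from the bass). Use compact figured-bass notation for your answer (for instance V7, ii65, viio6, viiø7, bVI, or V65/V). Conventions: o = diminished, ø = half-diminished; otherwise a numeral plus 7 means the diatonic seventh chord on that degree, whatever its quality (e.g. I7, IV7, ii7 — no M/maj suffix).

Stacked in thirds the chord is A#-C#-E-G#: a half-diminished seventh chord on A#.
In B major, A# is the leading tone; the diatonic half-diminished seventh chord there is viiø7.
With E in the bass the chord is in second inversion, so the figured bass is 43.

viiø43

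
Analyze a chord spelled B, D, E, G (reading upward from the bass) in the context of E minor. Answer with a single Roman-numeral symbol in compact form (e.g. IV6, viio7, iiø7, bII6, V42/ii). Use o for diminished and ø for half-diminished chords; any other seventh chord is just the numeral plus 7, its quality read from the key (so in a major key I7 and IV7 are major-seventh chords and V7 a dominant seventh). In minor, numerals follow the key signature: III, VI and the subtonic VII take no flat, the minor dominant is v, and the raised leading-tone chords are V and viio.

i43

The pitches E-G-B-D form a minor seventh chord rooted on E.
In E minor, E is the tonic; the diatonic minor seventh chord there is i7.
With B in the bass the chord is in second inversion, so the figured bass is 43.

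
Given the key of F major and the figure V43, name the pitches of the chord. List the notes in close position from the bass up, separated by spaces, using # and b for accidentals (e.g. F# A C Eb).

The numeral's case and figure indicate a dominant seventh chord. In F major its root, scale degree 5, is C.
Stacking thirds from C gives C-E-G-Bb.
With the 43 figure the chord is in second inversion; from the bass G upward in close position it reads G-Bb-C-E.

G Bb C E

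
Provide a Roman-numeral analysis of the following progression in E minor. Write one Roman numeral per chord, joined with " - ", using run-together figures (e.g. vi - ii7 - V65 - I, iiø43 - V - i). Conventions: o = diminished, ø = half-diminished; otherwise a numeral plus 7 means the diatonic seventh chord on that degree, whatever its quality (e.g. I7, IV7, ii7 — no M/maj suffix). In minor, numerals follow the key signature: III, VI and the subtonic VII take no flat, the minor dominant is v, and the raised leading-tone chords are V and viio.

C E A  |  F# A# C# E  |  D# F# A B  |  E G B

iv6 - V7/V - V65 - i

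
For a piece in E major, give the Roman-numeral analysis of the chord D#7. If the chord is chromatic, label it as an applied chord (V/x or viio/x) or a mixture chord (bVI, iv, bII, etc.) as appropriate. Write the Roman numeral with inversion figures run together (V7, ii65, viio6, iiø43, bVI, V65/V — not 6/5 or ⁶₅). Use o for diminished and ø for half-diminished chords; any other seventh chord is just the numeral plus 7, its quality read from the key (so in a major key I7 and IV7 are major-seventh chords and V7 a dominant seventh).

Stacked in thirds the chord is D#-F##-A#-C#: a dominant seventh chord on D#.
D# is not a diatonic chord root with this quality in E major, but it lies a perfect fifth above G# (iii), so the chord functions as an applied dominant of iii.

V7/iii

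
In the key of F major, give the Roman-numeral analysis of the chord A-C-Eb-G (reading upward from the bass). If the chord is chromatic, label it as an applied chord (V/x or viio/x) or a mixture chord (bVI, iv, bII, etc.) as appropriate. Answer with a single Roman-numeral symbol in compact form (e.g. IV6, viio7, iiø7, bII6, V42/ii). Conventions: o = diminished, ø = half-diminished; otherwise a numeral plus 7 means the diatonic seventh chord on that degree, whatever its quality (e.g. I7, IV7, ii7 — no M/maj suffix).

Stacked in thirds the chord is A-C-Eb-G: a half-diminished seventh chord on A.
A sits a half step below Bb (IV in F major); a diminished chord there is the applied leading-tone chord of IV.

viiø7/IV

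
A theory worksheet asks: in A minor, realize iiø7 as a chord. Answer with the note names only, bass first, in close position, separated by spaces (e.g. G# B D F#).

In A minor, scale degree 2 is B, and the diatonic chord built there is a half-diminished seventh chord.
Stacking thirds from B gives B-D-F-A.

B D F A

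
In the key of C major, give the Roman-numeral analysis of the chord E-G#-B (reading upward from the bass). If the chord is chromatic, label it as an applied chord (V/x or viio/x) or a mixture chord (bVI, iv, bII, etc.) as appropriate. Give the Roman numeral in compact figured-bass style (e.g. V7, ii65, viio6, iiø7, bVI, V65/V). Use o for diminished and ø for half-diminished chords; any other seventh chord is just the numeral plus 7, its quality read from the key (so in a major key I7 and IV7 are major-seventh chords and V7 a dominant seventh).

Stacked in thirds the chord is E-G#-B: a major triad on E.
E is not a diatonic chord root with this quality in C major, but it lies a perfect fifth above A (vi), so the chord functions as an applied dominant of vi.

V/vi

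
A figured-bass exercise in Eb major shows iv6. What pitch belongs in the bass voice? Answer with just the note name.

Cb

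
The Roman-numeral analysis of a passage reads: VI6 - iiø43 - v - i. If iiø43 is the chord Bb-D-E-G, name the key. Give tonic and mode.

The anchor chord is a half-diminished seventh chord on E, labeled iiø43.
Counting down one scale step from E places the tonic on D; a half-diminished seventh chord on degree 2 is diatonic only in minor.

D minor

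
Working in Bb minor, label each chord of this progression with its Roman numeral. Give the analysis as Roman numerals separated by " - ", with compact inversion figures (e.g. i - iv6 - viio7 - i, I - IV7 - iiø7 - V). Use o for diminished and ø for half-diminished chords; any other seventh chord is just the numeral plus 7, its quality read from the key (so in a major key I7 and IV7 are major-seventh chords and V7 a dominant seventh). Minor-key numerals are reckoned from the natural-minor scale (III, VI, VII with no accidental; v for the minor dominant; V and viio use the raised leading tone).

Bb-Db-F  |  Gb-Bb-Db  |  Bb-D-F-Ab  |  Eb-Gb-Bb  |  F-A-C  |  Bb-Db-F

i - VI - V7/iv - iv - V - i

Bb-Db-F: root Bb is the tonic; minor triad there is i.
Gb-Bb-Db has root Gb, degree 6 in Bb minor, so VI.
Bb-D-F-Ab is the secondary dominant of iv (dominant seventh chord on Bb): V7/iv.
Eb-Gb-Bb: root Eb is the subdominant; minor triad there is iv.
F-A-C has root F, degree 5 in Bb minor, so V.
Bb-Db-F has root Bb, degree 1 in Bb minor, so i.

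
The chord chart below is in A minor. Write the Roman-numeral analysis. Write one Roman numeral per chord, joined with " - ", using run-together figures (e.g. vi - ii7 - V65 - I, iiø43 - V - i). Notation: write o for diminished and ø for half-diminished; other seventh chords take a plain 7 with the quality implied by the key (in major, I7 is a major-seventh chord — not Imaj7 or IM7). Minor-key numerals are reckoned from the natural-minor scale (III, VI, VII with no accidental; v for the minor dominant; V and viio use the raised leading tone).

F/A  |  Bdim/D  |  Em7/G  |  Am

VI6 - iio6 - v65 - i

F/A: root F is the submediant; major triad there is VI6.
Bdim/D: root B is the supertonic; diminished triad there is iio6.
Em7/G: minor seventh chord on E = scale degree 5 → v65.
Am: minor triad on A = scale degree 1 → i.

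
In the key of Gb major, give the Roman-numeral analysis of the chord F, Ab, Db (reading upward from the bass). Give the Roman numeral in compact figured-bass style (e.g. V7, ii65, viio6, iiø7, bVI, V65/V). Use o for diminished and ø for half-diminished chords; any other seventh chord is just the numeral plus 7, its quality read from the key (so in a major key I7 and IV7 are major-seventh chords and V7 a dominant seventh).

V6

The pitches Db-F-Ab form a major triad rooted on Db.
In Gb major, Db is the dominant; the diatonic major triad there is V.
With F in the bass the chord is in first inversion, so the figured bass is 6.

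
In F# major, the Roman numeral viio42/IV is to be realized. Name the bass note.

The applied chord viio42/IV is rooted on A#: A#-C#-E-G.
The figure 42 means third inversion — the seventh is in the bass.

G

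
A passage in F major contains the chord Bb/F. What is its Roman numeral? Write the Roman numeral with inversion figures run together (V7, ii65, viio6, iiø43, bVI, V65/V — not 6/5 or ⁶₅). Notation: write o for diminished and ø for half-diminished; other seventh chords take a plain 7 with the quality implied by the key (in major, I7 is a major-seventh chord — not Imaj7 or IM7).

Stacked in thirds the chord is Bb-D-F: a major triad on Bb.
Bb is scale degree 4 in F major, and a major triad on that degree is written IV.
With F in the bass the chord is in second inversion, so the figured bass is 64.

IV64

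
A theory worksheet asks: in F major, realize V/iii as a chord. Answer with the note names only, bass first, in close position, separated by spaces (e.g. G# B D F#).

The slash means an applied dominant: we want the dominant of iii. In F major, iii is A minor, and its dominant is built on E.
Building a major triad on E gives E-G#-B.

E G# B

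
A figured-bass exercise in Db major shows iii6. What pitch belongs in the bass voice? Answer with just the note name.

Ab

iii in Db major has root F; the chord is F-Ab-C.
The figure 6 means first inversion — the third is in the bass.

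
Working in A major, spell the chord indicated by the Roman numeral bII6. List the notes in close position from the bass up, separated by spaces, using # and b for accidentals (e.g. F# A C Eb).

D F Bb

bII6 is the Neapolitan sixth — a major triad on the lowered second degree, here in its customary first inversion. In A major that root is Bb.
So the chord is Bb-D-F, a major triad.
The figured bass 6 indicates first inversion, placing the third (D) in the bass: D-F-Bb.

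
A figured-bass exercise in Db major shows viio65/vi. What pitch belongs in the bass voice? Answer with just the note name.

The applied chord viio65/vi is rooted on A: A-C-Eb-Gb.
The figure 65 means first inversion — the third is in the bass.

C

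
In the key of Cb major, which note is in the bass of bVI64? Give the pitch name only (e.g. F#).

Ebb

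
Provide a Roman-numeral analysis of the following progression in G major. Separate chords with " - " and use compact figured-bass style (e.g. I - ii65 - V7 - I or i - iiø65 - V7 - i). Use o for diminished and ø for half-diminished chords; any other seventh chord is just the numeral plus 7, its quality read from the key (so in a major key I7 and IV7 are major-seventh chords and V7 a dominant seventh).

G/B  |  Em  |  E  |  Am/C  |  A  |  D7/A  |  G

G/B has root G, degree 1 in G major, so I6.
Em: minor triad on E = scale degree 6 → vi.
E: a major triad on E, the applied dominant of ii → V/ii.
Am/C: root A is the supertonic; minor triad there is ii6.
A is the secondary dominant of V (major triad on A): V/V.
D7/A has root D, degree 5 in G major, so V43.
G has root G, degree 1 in G major, so I.

I6 - vi - V/ii - ii6 - V/V - V43 - I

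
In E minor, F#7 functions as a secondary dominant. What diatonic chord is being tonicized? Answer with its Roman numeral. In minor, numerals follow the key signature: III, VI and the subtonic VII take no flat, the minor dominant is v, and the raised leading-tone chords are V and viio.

V

The chord is a dominant seventh chord on F#.
A dominant resolves down a perfect fifth: F# → B. In E minor, B is scale degree 5, i.e. V.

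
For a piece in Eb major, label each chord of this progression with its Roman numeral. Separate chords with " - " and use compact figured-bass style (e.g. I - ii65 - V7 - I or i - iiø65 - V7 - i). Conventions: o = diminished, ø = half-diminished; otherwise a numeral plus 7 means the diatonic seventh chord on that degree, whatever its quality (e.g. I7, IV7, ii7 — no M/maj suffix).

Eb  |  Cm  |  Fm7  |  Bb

Eb: major triad on Eb = scale degree 1 → I.
Cm has root C, degree 6 in Eb major, so vi.
Fm7: root F is the supertonic; minor seventh chord there is ii7.
Bb has root Bb, degree 5 in Eb major, so V.

I - vi - ii7 - V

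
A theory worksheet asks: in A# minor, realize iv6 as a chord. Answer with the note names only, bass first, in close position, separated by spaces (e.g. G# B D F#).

F# A# D#

In A# minor, the subdominant is D#, and the diatonic chord built there is a minor triad.
That chord is spelled D#-F#-A#.
The figured bass 6 indicates first inversion, placing the third (F#) in the bass: F#-A#-D#.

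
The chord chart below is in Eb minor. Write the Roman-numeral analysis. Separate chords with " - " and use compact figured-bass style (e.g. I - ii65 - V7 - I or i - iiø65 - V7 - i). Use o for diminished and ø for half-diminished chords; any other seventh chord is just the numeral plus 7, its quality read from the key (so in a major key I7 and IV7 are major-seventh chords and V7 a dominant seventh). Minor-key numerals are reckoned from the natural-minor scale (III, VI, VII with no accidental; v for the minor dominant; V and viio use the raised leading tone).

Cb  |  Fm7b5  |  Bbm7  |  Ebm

Cb has root Cb, degree 6 in Eb minor, so VI.
Fm7b5: half-diminished seventh chord on F = scale degree 2 → iiø7.
Bbm7: minor seventh chord on Bb = scale degree 5 → v7.
Ebm: root Eb is the tonic; minor triad there is i.

VI - iiø7 - v7 - i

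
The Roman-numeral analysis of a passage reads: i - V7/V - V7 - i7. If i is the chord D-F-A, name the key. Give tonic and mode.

D minor

i is given as D-F-A — a minor triad with root D.
If D is scale degree 1 and the mode makes that degree carry a minor triad, the tonic is D and the mode is minor.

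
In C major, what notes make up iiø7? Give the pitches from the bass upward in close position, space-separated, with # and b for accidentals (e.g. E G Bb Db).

D F Ab C

Scale degree 2 in C major is D; here the chord built on it is altered to a half-diminished seventh chord. iiø7 is the half-diminished supertonic seventh, borrowed from the parallel minor.
So the chord is D-F-Ab-C.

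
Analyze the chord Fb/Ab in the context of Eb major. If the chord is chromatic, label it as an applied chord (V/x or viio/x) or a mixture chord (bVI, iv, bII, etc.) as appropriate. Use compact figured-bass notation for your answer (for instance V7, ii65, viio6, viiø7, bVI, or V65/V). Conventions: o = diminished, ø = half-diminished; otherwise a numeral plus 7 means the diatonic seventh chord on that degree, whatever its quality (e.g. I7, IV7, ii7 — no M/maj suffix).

bII6

Stacked in thirds the chord is Fb-Ab-Cb: a major triad on Fb.
Fb is the lowered second degree of Eb major (diatonic 2 would be F). This is the Neapolitan sixth — a major triad on the lowered second degree, here in its customary first inversion.
With Ab in the bass the chord is in first inversion, so the figured bass is 6.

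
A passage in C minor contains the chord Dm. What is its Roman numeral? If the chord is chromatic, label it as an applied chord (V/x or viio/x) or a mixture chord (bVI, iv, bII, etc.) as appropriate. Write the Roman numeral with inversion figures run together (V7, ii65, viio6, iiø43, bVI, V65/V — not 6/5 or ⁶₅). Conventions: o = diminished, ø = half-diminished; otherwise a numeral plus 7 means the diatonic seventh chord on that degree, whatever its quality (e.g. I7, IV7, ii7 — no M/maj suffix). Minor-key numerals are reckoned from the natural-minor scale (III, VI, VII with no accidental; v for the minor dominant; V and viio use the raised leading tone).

Stacked in thirds the chord is D-F-A: a minor triad on D.
D is the second degree of C minor. This is the minor supertonic, borrowed from the parallel major (the Dorian ii).

ii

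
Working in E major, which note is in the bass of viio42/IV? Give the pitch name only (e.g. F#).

F

The applied chord viio42/IV is rooted on G#: G#-B-D-F.
The figure 42 means third inversion — the seventh is in the bass.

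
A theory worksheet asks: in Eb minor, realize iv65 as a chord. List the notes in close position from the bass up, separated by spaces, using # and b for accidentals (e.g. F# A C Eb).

Cb Eb Gb Ab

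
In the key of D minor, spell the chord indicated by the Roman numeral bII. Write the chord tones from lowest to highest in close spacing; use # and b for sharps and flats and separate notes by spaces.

Eb G Bb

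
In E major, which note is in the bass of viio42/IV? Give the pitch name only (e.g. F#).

The applied chord viio42/IV is rooted on G#: G#-B-D-F.
The figure 42 means third inversion — the seventh is in the bass.

F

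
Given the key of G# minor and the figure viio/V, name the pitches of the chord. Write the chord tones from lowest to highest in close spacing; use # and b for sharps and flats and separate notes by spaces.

C## E# G#

The slash marks an applied leading-tone chord: viio of V. In G# minor, V is D#, so the leading tone to it is C##, a half step below.
Building a diminished triad on C## gives C##-E#-G#.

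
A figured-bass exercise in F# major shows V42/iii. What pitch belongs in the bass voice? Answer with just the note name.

The applied chord V42/iii is rooted on E#: E#-G##-B#-D#.
The figure 42 means third inversion — the seventh is in the bass.

D#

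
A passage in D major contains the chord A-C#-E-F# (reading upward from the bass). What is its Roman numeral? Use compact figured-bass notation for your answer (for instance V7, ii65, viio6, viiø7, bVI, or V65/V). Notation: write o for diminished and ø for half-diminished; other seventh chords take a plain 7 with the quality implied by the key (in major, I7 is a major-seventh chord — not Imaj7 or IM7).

iii65

Stacked in thirds the chord is F#-A-C#-E: a minor seventh chord on F#.
In D major, F# is the mediant; the diatonic minor seventh chord there is iii7.
With A in the bass the chord is in first inversion, so the figured bass is 65.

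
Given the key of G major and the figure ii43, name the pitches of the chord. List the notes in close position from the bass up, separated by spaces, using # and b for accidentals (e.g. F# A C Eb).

In G major, the supertonic is A, and the diatonic chord built there is a minor seventh chord.
Stacking thirds from A gives A-C-E-G.
With the 43 figure the chord is in second inversion; from the bass E upward in close position it reads E-G-A-C.

E G A C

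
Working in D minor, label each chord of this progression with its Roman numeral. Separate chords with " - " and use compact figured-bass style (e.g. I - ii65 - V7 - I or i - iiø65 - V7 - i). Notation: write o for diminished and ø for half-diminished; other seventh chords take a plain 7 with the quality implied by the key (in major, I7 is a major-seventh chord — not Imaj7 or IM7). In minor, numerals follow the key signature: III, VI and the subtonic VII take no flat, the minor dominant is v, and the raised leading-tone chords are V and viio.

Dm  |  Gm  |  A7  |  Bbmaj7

Dm: minor triad on D = scale degree 1 → i.
Gm: root G is the subdominant; minor triad there is iv.
A7: root A is the dominant; dominant seventh chord there is V7.
Bbmaj7: major seventh chord on Bb = scale degree 6 → VI7.

i - iv - V7 - VI7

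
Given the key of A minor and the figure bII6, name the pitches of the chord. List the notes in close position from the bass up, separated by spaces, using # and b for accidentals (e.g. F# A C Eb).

D F Bb

Scale degree 2 in A minor is B; lowering it a half step gives Bb. bII6 is the Neapolitan sixth — a major triad on the lowered second degree, here in its customary first inversion.
So the chord is Bb-D-F, a major triad.
The figured bass 6 indicates first inversion, placing the third (D) in the bass: D-F-Bb.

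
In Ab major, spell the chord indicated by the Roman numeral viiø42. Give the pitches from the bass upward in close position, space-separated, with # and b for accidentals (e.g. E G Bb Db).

F G Bb Db

The numeral's case and figure indicate a half-diminished seventh chord. In Ab major its root, the leading tone, is G.
That chord is spelled G-Bb-Db-F.
The figured bass 42 indicates third inversion, placing the seventh (F) in the bass: F-G-Bb-Db.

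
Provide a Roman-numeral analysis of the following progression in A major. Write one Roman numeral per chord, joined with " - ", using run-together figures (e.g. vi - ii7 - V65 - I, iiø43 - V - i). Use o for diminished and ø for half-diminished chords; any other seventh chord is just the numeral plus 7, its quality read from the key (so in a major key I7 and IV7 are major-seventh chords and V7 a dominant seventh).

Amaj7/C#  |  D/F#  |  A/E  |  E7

I65 - IV6 - I64 - V7

Amaj7/C#: root A is the tonic; major seventh chord there is I65.
D/F#: root D is the subdominant; major triad there is IV6.
A/E: major triad on A = scale degree 1 → I64.
E7 has root E, degree 5 in A major, so V7.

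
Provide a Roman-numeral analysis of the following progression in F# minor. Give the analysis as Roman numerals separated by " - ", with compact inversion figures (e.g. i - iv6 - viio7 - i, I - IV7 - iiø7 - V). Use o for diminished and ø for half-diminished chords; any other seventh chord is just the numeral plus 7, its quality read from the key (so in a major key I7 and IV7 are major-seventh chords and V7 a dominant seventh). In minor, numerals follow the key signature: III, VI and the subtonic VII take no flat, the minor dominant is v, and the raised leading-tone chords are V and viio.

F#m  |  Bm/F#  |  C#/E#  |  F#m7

i - iv64 - V6 - i7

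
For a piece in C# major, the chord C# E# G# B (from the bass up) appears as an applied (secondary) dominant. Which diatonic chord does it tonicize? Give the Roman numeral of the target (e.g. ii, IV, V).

IV

The chord is a dominant seventh chord on C#.
A dominant resolves down a perfect fifth: C# → F#. In C# major, F# is scale degree 4, i.e. IV.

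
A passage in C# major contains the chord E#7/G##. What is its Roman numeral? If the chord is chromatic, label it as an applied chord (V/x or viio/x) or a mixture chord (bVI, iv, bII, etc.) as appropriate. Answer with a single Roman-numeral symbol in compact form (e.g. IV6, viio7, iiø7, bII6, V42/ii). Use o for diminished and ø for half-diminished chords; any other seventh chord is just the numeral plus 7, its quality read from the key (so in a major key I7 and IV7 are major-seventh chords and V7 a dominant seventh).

The pitches E#-G##-B#-D# form a dominant seventh chord rooted on E#.
E# is not a diatonic chord root with this quality in C# major, but it lies a perfect fifth above A# (vi), so the chord functions as an applied dominant of vi.
With G## in the bass the chord is in first inversion, so the figured bass is 65.

V65/vi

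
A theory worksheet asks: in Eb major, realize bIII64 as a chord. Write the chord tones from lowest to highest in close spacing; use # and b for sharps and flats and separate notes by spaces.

bIII64 is a major triad on the lowered third degree, borrowed from the parallel minor. In Eb major that root is Gb.
So the chord is Gb-Bb-Db, a major triad.
The figured bass 64 indicates second inversion, placing the fifth (Db) in the bass: Db-Gb-Bb.

Db Gb Bb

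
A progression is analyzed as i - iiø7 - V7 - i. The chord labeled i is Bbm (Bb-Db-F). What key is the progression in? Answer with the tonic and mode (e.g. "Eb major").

Bb minor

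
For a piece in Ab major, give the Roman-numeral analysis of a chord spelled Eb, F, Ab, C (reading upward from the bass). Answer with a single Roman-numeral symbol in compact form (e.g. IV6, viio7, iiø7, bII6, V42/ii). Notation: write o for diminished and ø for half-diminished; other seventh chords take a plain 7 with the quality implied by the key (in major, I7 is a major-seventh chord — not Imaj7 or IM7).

Stacked in thirds the chord is F-Ab-C-Eb: a minor seventh chord on F.
In Ab major, F is the submediant; the diatonic minor seventh chord there is vi7.
With Eb in the bass the chord is in third inversion, so the figured bass is 42.

vi42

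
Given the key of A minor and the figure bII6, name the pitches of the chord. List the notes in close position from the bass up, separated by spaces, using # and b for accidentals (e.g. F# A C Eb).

Scale degree 2 in A minor is B; lowering it a half step gives Bb. bII6 is the Neapolitan sixth — a major triad on the lowered second degree, here in its customary first inversion.
So the chord is Bb-D-F, a major triad.
The figured bass 6 indicates first inversion, placing the third (D) in the bass: D-F-Bb.

D F Bb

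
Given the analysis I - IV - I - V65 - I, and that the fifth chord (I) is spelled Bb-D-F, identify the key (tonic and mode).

The chord Bb is a major triad rooted on Bb; its label is I.
If Bb is scale degree 1 and the mode makes that degree carry a major triad, the tonic is Bb and the mode is major.

Bb major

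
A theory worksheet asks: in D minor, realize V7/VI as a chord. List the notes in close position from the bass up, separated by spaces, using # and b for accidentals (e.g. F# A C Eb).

F A C Eb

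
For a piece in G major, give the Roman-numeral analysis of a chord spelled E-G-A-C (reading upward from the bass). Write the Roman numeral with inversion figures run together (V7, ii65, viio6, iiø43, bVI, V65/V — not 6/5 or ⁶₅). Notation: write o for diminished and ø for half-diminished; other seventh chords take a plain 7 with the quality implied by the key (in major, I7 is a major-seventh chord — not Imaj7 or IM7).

Stacked in thirds the chord is A-C-E-G: a minor seventh chord on A.
A is scale degree 2 in G major, and a minor seventh chord on that degree is written ii7.
With E in the bass the chord is in second inversion, so the figured bass is 43.

ii43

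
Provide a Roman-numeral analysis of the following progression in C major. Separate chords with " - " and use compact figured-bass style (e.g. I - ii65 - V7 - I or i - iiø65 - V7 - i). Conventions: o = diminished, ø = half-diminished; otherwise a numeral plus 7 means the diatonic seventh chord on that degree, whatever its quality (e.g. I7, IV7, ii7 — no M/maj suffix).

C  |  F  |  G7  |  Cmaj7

I - IV - V7 - I7

C: root C is the tonic; major triad there is I.
F: major triad on F = scale degree 4 → IV.
G7 has root G, degree 5 in C major, so V7.
Cmaj7 has root C, degree 1 in C major, so I7.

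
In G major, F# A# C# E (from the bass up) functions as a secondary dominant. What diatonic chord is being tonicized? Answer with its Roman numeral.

iii

The chord is a dominant seventh chord on F#.
A dominant resolves down a perfect fifth: F# → B. In G major, B is scale degree 3, i.e. iii.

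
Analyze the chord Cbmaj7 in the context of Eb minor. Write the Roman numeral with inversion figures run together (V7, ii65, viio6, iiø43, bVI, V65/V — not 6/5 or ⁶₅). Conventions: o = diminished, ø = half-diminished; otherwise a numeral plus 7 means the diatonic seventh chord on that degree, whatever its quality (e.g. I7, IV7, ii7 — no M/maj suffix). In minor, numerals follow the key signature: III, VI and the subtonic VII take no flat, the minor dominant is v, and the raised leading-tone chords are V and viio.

The pitches Cb-Eb-Gb-Bb form a major seventh chord rooted on Cb.
Cb is scale degree 6 in Eb minor, and a major seventh chord on that degree is written VI7.

VI7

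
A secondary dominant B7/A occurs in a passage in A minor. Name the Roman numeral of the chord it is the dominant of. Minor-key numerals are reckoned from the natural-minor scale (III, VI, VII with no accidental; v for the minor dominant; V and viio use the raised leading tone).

V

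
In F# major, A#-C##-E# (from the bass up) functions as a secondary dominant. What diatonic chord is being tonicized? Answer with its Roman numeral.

vi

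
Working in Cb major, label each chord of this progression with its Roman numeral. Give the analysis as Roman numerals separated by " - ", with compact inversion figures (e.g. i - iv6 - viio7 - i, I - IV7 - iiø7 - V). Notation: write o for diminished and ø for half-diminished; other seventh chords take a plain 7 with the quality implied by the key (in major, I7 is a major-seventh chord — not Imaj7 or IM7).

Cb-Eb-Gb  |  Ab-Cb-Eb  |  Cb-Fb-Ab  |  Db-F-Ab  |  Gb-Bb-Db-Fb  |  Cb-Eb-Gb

Cb-Eb-Gb has root Cb, degree 1 in Cb major, so I.
Ab-Cb-Eb: minor triad on Ab = scale degree 6 → vi.
Cb-Fb-Ab: major triad on Fb = scale degree 4 → IV64.
Db-F-Ab: chromatic; Db is V of V, so V/V.
Gb-Bb-Db-Fb: dominant seventh chord on Gb = scale degree 5 → V7.
Cb-Eb-Gb: major triad on Cb = scale degree 1 → I.

I - vi - IV64 - V/V - V7 - I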